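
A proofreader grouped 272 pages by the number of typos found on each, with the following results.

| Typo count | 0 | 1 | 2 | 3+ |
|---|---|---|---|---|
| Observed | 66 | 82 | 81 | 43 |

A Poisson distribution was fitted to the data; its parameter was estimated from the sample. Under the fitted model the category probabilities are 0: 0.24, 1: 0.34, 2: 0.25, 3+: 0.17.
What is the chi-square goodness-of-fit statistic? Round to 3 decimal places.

Expected counts E_i = n·p_i: 272×0.24 = 65.28, 272×0.34 = 92.48, 272×0.25 = 68, 272×0.17 = 46.24.
χ² = (66−65.28)²/65.28 + (82−92.48)²/92.48 + (81−68)²/68 + (43−46.24)²/46.24
   = 0.0079 + 1.1876 + 2.4853 + 0.2270
Sum = 3.908

3.908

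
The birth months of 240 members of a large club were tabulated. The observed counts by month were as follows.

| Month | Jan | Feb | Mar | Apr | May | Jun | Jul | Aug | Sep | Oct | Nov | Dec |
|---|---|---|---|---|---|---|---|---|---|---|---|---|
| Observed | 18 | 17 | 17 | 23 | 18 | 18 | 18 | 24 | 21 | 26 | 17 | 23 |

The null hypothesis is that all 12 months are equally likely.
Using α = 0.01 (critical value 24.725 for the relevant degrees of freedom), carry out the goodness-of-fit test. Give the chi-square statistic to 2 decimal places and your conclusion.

5.70; do not reject

Under H₀ each category has probability 1/12, so each expected count is 240/12 = 20.
χ² = (18−20)²/20 + (17−20)²/20 + (17−20)²/20 + (23−20)²/20 + (18−20)²/20 + (18−20)²/20 + (18−20)²/20 + (24−20)²/20 + (21−20)²/20 + (26−20)²/20 + (17−20)²/20 + (23−20)²/20
   = 0.200 + 0.450 + 0.450 + 0.450 + 0.200 + 0.200 + 0.200 + 0.800 + 0.050 + 1.800 + 0.450 + 0.450
Sum = 5.70
df = 11. Since 5.70 < 24.725, we do not reject H₀.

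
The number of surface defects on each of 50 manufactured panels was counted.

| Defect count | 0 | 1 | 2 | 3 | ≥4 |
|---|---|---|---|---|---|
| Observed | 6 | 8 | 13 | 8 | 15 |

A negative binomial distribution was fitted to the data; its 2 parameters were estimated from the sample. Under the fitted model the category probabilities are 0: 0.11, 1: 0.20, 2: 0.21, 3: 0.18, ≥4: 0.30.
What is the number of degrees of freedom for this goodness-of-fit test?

2

There are k = 5 categories and 2 parameters estimated from the data, so df = 5 − 1 − 2 = 2.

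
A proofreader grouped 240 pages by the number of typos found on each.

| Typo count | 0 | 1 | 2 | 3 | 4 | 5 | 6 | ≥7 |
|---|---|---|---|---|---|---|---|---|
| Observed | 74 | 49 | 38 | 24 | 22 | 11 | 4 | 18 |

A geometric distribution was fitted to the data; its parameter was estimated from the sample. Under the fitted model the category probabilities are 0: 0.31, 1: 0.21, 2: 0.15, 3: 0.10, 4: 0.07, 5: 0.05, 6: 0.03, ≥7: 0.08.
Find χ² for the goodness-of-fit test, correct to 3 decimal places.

3.342

Expected counts E_i = n·p_i: 240×0.31 = 74.4, 240×0.21 = 50.4, 240×0.15 = 36, 240×0.10 = 24, 240×0.07 = 16.8, 240×0.05 = 12, 240×0.03 = 7.2, 240×0.08 = 19.2.
0: (74 − 74.4)²/74.4 = 0.16/74.4 = 0.0022
1: (49 − 50.4)²/50.4 = 1.96/50.4 = 0.0389
2: (38 − 36)²/36 = 4/36 = 0.1111
3: (24 − 24)²/24 = 0/24 = 0.0000
4: (22 − 16.8)²/16.8 = 27.04/16.8 = 1.6095
5: (11 − 12)²/12 = 1/12 = 0.0833
6: (4 − 7.2)²/7.2 = 10.24/7.2 = 1.4222
≥7: (18 − 19.2)²/19.2 = 1.44/19.2 = 0.0750
Sum = 3.342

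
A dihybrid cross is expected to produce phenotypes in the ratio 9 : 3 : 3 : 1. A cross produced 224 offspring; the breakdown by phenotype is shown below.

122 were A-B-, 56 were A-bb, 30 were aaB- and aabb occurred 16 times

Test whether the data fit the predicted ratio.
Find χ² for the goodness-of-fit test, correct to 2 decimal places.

Ratio total = 16. Expected counts: 224×9/16 = 126, 224×3/16 = 42, 224×3/16 = 42, 224×1/16 = 14.
χ² = (122−126)²/126 + (56−42)²/42 + (30−42)²/42 + (16−14)²/14
   = 0.127 + 4.667 + 3.429 + 0.286
Sum = 8.51

8.51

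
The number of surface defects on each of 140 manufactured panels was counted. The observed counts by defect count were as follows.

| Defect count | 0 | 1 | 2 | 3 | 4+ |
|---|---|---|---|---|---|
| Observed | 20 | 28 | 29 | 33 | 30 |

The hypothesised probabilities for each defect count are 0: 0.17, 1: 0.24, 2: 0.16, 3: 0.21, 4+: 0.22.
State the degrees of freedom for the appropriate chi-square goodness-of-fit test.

4

There are k = 5 categories and no parameters were estimated from the data, so df = 5 − 1 = 4.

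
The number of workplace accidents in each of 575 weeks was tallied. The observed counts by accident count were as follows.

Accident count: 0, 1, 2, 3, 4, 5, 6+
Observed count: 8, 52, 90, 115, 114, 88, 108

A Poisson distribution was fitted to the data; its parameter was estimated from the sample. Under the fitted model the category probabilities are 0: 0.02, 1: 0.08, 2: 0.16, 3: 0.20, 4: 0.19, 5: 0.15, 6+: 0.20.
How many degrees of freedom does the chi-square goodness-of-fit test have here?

5

There are k = 7 categories and 1 parameter estimated from the data, so df = 7 − 1 − 1 = 5.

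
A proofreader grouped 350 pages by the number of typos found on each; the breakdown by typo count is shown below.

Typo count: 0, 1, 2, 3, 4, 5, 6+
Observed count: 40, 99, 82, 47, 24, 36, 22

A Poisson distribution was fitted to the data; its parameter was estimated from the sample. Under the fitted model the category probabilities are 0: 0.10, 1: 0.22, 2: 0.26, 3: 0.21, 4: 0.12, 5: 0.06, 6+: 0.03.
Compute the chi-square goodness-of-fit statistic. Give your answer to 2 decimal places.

48.47

Expected counts E_i = n·p_i: 350×0.10 = 35, 350×0.22 = 77, 350×0.26 = 91, 350×0.21 = 73.5, 350×0.12 = 42, 350×0.06 = 21, 350×0.03 = 10.5.
cat         O        E   (O−E)²/E
0          40       35      0.714
1          99       77      6.286
2          82       91      0.890
3          47     73.5      9.554
4          24       42      7.714
5          36       21     10.714
6+         22     10.5     12.595
Sum = 48.47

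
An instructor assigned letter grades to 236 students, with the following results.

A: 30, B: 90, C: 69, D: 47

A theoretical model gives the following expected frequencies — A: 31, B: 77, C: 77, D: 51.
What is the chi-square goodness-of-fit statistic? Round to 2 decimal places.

3.37

A: (30 − 31)²/31 = 1/31 = 0.032
B: (90 − 77)²/77 = 169/77 = 2.195
C: (69 − 77)²/77 = 64/77 = 0.831
D: (47 − 51)²/51 = 16/51 = 0.314
Sum = 3.37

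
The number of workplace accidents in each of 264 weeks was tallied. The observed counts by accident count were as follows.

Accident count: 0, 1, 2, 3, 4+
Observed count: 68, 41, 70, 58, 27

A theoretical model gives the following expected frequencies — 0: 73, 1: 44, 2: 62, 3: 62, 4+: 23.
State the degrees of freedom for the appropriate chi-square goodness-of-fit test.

4

There are k = 5 categories and no parameters were estimated from the data, so df = 5 − 1 = 4.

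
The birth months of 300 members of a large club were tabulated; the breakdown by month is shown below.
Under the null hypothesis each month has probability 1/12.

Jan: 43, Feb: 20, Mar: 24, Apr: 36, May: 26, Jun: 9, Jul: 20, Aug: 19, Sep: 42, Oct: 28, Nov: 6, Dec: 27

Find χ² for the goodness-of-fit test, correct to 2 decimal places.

58.08

Expected count for each of the 12 categories: 300/12 = 25.
χ² = (43−25)²/25 + (20−25)²/25 + (24−25)²/25 + (36−25)²/25 + (26−25)²/25 + (9−25)²/25 + (20−25)²/25 + (19−25)²/25 + (42−25)²/25 + (28−25)²/25 + (6−25)²/25 + (27−25)²/25
   = 12.960 + 1.000 + 0.040 + 4.840 + 0.040 + 10.240 + 1.000 + 1.440 + 11.560 + 0.360 + 14.440 + 0.160
Sum = 58.08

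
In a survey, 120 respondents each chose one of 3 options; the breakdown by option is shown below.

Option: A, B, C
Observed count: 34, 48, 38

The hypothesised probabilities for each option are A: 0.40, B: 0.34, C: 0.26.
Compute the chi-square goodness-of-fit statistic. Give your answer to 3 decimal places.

6.836

Expected counts E_i = n·p_i: 120×0.40 = 48, 120×0.34 = 40.8, 120×0.26 = 31.2.
χ² = (34−48)²/48 + (48−40.8)²/40.8 + (38−31.2)²/31.2
   = 4.0833 + 1.2706 + 1.4821
Sum = 6.836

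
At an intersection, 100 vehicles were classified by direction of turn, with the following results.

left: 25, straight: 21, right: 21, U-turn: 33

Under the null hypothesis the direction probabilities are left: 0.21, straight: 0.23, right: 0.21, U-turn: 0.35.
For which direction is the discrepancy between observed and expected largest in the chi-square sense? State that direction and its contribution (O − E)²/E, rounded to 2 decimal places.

left, 0.76

Expected counts E_i = n·p_i: 100×0.21 = 21, 100×0.23 = 23, 100×0.21 = 21, 100×0.35 = 35.
χ² = (25−21)²/21 + (21−23)²/23 + (21−21)²/21 + (33−35)²/35
   = 0.762 + 0.174 + 0.000 + 0.114
The largest term is for left: 0.76.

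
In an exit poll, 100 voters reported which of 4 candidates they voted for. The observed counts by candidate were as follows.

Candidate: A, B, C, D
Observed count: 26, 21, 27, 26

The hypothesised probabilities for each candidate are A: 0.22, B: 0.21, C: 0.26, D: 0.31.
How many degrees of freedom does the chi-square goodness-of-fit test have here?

3

There are k = 4 categories and no parameters were estimated from the data, so df = 4 − 1 = 3.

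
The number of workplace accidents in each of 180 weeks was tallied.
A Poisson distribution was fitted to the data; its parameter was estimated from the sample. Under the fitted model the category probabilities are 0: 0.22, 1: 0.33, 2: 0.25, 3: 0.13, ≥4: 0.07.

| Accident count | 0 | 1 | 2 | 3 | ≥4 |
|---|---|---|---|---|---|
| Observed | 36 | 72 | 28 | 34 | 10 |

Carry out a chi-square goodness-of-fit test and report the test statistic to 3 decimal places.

Expected counts E_i = n·p_i: 180×0.22 = 39.6, 180×0.33 = 59.4, 180×0.25 = 45, 180×0.13 = 23.4, 180×0.07 = 12.6.
χ² = (36−39.6)²/39.6 + (72−59.4)²/59.4 + (28−45)²/45 + (34−23.4)²/23.4 + (10−12.6)²/12.6
   = 0.3273 + 2.6727 + 6.4222 + 4.8017 + 0.5365
Sum = 14.760

14.760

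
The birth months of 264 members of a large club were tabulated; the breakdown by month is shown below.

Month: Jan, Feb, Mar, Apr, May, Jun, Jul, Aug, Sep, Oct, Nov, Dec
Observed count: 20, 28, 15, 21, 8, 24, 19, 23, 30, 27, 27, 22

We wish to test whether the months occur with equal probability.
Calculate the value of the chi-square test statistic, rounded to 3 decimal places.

Expected count for each of the 12 categories: 264/12 = 22.
cat         O        E   (O−E)²/E
Jan        20       22     0.1818
Feb        28       22     1.6364
Mar        15       22     2.2273
Apr        21       22     0.0455
May         8       22     8.9091
Jun        24       22     0.1818
Jul        19       22     0.4091
Aug        23       22     0.0455
Sep        30       22     2.9091
Oct        27       22     1.1364
Nov        27       22     1.1364
Dec        22       22     0.0000
Sum = 18.818

18.818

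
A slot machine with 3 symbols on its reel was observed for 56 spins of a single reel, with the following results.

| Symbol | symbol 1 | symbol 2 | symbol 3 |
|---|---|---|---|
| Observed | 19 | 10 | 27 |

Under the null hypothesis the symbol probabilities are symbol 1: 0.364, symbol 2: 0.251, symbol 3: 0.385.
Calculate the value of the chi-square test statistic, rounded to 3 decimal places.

Expected counts E_i = n·p_i: 56×0.364 = 20.384, 56×0.251 = 14.056, 56×0.385 = 21.56.
cat           O        E   (O−E)²/E
symbol 1     19   20.384     0.0940
symbol 2     10   14.056     1.1704
symbol 3     27    21.56     1.3726
Sum = 2.637

2.637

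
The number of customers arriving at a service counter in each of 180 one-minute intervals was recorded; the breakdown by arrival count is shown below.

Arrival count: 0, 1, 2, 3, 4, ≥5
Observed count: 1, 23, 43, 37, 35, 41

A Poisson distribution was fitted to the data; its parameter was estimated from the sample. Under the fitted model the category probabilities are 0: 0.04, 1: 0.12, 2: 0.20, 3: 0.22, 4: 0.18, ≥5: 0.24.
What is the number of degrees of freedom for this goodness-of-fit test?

4

There are k = 6 categories and 1 parameter estimated from the data, so df = 6 − 1 − 1 = 4.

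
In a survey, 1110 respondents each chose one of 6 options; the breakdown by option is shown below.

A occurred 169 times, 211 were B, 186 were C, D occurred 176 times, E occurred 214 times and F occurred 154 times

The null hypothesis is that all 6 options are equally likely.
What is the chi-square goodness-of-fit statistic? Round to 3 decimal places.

Under H₀ each category has probability 1/6, so each expected count is 1110/6 = 185.
cat         O        E   (O−E)²/E
A         169      185     1.3838
B         211      185     3.6541
C         186      185     0.0054
D         176      185     0.4378
E         214      185     4.5459
F         154      185     5.1946
Sum = 15.222

15.222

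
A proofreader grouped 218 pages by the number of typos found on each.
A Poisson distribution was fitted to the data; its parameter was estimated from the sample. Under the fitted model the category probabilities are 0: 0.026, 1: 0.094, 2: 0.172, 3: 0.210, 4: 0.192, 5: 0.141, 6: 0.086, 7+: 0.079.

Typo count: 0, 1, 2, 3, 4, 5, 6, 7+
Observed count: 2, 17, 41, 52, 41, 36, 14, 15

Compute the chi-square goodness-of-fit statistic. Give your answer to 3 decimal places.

Expected counts E_i = n·p_i: 218×0.026 = 5.668, 218×0.094 = 20.492, 218×0.172 = 37.496, 218×0.210 = 45.78, 218×0.192 = 41.856, 218×0.141 = 30.738, 218×0.086 = 18.748, 218×0.079 = 17.222.
0: (2 − 5.668)²/5.668 = 13.454224/5.668 = 2.3737
1: (17 − 20.492)²/20.492 = 12.194064/20.492 = 0.5951
2: (41 − 37.496)²/37.496 = 12.278016/37.496 = 0.3274
3: (52 − 45.78)²/45.78 = 38.6884/45.78 = 0.8451
4: (41 − 41.856)²/41.856 = 0.732736/41.856 = 0.0175
5: (36 − 30.738)²/30.738 = 27.688644/30.738 = 0.9008
6: (14 − 18.748)²/18.748 = 22.543504/18.748 = 1.2024
7+: (15 − 17.222)²/17.222 = 4.937284/17.222 = 0.2867
Sum = 6.549

6.549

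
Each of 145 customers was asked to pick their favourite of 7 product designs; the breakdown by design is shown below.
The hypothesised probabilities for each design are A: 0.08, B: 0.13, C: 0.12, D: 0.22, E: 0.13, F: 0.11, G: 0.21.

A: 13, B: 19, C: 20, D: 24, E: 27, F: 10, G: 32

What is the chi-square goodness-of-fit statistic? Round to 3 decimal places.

Expected counts E_i = n·p_i: 145×0.08 = 11.6, 145×0.13 = 18.85, 145×0.12 = 17.4, 145×0.22 = 31.9, 145×0.13 = 18.85, 145×0.11 = 15.95, 145×0.21 = 30.45.
A: (13 − 11.6)²/11.6 = 1.96/11.6 = 0.1690
B: (19 − 18.85)²/18.85 = 0.0225/18.85 = 0.0012
C: (20 − 17.4)²/17.4 = 6.76/17.4 = 0.3885
D: (24 − 31.9)²/31.9 = 62.41/31.9 = 1.9564
E: (27 − 18.85)²/18.85 = 66.4225/18.85 = 3.5237
F: (10 − 15.95)²/15.95 = 35.4025/15.95 = 2.2196
G: (32 − 30.45)²/30.45 = 2.4025/30.45 = 0.0789
Sum = 8.337

8.337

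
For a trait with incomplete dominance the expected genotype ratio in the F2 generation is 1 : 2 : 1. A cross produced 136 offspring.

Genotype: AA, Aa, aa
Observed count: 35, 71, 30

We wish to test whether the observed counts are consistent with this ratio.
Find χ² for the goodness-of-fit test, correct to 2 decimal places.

Ratio total = 4. Expected counts: 136×1/4 = 34, 136×2/4 = 68, 136×1/4 = 34.
χ² = (35−34)²/34 + (71−68)²/68 + (30−34)²/34
   = 0.029 + 0.132 + 0.471
Sum = 0.63

0.63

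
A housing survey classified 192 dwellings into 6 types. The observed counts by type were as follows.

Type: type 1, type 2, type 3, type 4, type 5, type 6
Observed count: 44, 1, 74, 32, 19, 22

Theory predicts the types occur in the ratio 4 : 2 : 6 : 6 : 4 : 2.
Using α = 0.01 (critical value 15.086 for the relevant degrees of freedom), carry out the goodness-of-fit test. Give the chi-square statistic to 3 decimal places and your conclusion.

Ratio total = 24. Expected counts: 192×4/24 = 32, 192×2/24 = 16, 192×6/24 = 48, 192×6/24 = 48, 192×4/24 = 32, 192×2/24 = 16.
type 1: (44 − 32)²/32 = 144/32 = 4.5000
type 2: (1 − 16)²/16 = 225/16 = 14.0625
type 3: (74 − 48)²/48 = 676/48 = 14.0833
type 4: (32 − 48)²/48 = 256/48 = 5.3333
type 5: (19 − 32)²/32 = 169/32 = 5.2813
type 6: (22 − 16)²/16 = 36/16 = 2.2500
Sum = 45.510
df = 5. Since 45.510 > 15.086, we reject H₀.

45.510; reject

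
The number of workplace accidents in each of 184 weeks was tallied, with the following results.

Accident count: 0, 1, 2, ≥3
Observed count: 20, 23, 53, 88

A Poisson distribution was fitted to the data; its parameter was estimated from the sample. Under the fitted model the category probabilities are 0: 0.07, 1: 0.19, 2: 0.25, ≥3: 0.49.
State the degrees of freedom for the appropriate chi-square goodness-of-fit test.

There are k = 4 categories and 1 parameter estimated from the data, so df = 4 − 1 − 1 = 2.

2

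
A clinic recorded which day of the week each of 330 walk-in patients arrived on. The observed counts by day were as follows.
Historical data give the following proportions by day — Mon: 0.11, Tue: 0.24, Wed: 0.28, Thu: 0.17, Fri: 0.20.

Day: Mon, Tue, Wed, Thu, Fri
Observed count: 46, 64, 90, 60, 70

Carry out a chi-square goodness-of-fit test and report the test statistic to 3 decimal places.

Expected counts E_i = n·p_i: 330×0.11 = 36.3, 330×0.24 = 79.2, 330×0.28 = 92.4, 330×0.17 = 56.1, 330×0.20 = 66.
χ² = (46−36.3)²/36.3 + (64−79.2)²/79.2 + (90−92.4)²/92.4 + (60−56.1)²/56.1 + (70−66)²/66
   = 2.5920 + 2.9172 + 0.0623 + 0.2711 + 0.2424
Sum = 6.085

6.085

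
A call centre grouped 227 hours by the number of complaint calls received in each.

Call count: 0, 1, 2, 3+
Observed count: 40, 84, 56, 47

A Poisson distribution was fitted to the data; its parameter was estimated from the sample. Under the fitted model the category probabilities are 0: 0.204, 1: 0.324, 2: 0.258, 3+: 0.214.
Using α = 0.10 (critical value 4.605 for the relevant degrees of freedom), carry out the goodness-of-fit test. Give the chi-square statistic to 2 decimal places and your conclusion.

2.51; do not reject

Expected counts E_i = n·p_i: 227×0.204 = 46.308, 227×0.324 = 73.548, 227×0.258 = 58.566, 227×0.214 = 48.578.
χ² = (40−46.308)²/46.308 + (84−73.548)²/73.548 + (56−58.566)²/58.566 + (47−48.578)²/48.578
   = 0.859 + 1.485 + 0.112 + 0.051
Sum = 2.51
df = 2. Since 2.51 < 4.605, we do not reject H₀.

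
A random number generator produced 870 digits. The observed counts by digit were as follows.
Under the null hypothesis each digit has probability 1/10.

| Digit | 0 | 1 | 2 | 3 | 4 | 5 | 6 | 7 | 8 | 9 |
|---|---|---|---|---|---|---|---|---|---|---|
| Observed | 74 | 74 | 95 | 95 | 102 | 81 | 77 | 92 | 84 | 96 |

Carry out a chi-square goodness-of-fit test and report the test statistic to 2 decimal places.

10.83

Expected count for each of the 10 categories: 870/10 = 87.
χ² = (74−87)²/87 + (74−87)²/87 + (95−87)²/87 + (95−87)²/87 + (102−87)²/87 + (81−87)²/87 + (77−87)²/87 + (92−87)²/87 + (84−87)²/87 + (96−87)²/87
   = 1.943 + 1.943 + 0.736 + 0.736 + 2.586 + 0.414 + 1.149 + 0.287 + 0.103 + 0.931
Sum = 10.83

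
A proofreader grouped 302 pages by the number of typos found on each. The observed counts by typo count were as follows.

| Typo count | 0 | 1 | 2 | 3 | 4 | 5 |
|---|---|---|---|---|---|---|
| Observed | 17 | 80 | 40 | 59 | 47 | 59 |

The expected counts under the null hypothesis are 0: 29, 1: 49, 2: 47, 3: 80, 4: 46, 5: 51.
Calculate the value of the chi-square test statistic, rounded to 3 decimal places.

32.409

0: (17 − 29)²/29 = 144/29 = 4.9655
1: (80 − 49)²/49 = 961/49 = 19.6122
2: (40 − 47)²/47 = 49/47 = 1.0426
3: (59 − 80)²/80 = 441/80 = 5.5125
4: (47 − 46)²/46 = 1/46 = 0.0217
5: (59 − 51)²/51 = 64/51 = 1.2549
Sum = 32.409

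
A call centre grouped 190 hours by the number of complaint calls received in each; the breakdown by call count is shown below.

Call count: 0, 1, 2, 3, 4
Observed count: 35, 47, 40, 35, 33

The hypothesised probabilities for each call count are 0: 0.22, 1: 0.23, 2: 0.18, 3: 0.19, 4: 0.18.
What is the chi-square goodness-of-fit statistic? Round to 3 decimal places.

2.415

Expected counts E_i = n·p_i: 190×0.22 = 41.8, 190×0.23 = 43.7, 190×0.18 = 34.2, 190×0.19 = 36.1, 190×0.18 = 34.2.
χ² = (35−41.8)²/41.8 + (47−43.7)²/43.7 + (40−34.2)²/34.2 + (35−36.1)²/36.1 + (33−34.2)²/34.2
   = 1.1062 + 0.2492 + 0.9836 + 0.0335 + 0.0421
Sum = 2.415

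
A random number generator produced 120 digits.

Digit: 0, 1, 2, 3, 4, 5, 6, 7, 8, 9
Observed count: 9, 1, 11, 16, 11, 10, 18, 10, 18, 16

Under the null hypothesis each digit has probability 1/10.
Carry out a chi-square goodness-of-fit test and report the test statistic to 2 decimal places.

20.33

Under H₀ each category has probability 1/10, so each expected count is 120/10 = 12.
cat         O        E   (O−E)²/E
0           9       12      0.750
1           1       12     10.083
2          11       12      0.083
3          16       12      1.333
4          11       12      0.083
5          10       12      0.333
6          18       12      3.000
7          10       12      0.333
8          18       12      3.000
9          16       12      1.333
Sum = 20.33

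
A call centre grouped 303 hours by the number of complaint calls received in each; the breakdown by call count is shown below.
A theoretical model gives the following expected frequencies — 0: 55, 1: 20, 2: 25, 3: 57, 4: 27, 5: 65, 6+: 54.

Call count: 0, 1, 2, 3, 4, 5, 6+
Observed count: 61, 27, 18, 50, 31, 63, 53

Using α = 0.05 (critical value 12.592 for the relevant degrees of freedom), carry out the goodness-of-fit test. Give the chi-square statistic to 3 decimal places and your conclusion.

cat         O        E   (O−E)²/E
0          61       55     0.6545
1          27       20     2.4500
2          18       25     1.9600
3          50       57     0.8596
4          31       27     0.5926
5          63       65     0.0615
6+         53       54     0.0185
Sum = 6.597
df = 6. Since 6.597 < 12.592, we do not reject H₀.

6.597; do not reject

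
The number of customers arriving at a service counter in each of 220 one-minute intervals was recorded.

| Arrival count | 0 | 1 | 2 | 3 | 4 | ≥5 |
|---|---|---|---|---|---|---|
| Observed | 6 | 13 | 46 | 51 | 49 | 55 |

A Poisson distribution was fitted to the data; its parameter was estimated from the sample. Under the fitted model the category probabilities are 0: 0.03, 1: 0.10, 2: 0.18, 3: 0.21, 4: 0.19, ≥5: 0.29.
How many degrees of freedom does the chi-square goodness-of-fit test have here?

There are k = 6 categories and 1 parameter estimated from the data, so df = 6 − 1 − 1 = 4.

4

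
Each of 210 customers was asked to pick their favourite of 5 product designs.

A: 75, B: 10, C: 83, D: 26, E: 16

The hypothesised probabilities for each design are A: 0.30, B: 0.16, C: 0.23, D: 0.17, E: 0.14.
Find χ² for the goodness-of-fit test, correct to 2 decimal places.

Expected counts E_i = n·p_i: 210×0.30 = 63, 210×0.16 = 33.6, 210×0.23 = 48.3, 210×0.17 = 35.7, 210×0.14 = 29.4.
A: (75 − 63)²/63 = 144/63 = 2.286
B: (10 − 33.6)²/33.6 = 556.96/33.6 = 16.576
C: (83 − 48.3)²/48.3 = 1204.09/48.3 = 24.929
D: (26 − 35.7)²/35.7 = 94.09/35.7 = 2.636
E: (16 − 29.4)²/29.4 = 179.56/29.4 = 6.107
Sum = 52.53

52.53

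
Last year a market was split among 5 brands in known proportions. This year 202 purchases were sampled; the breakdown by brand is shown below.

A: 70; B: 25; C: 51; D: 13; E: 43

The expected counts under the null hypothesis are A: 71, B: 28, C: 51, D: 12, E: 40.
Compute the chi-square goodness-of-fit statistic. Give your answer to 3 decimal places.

0.644

cat         O        E   (O−E)²/E
A          70       71     0.0141
B          25       28     0.3214
C          51       51     0.0000
D          13       12     0.0833
E          43       40     0.2250
Sum = 0.644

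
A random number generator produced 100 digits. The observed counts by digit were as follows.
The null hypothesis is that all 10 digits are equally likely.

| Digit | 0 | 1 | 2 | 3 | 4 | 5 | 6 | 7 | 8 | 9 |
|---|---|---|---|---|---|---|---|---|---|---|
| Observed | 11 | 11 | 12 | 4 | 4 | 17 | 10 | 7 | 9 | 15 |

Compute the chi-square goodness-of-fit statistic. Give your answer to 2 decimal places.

16.20

Expected count for each of the 10 categories: 100/10 = 10.
0: (11 − 10)²/10 = 1/10 = 0.100
1: (11 − 10)²/10 = 1/10 = 0.100
2: (12 − 10)²/10 = 4/10 = 0.400
3: (4 − 10)²/10 = 36/10 = 3.600
4: (4 − 10)²/10 = 36/10 = 3.600
5: (17 − 10)²/10 = 49/10 = 4.900
6: (10 − 10)²/10 = 0/10 = 0.000
7: (7 − 10)²/10 = 9/10 = 0.900
8: (9 − 10)²/10 = 1/10 = 0.100
9: (15 − 10)²/10 = 25/10 = 2.500
Sum = 16.20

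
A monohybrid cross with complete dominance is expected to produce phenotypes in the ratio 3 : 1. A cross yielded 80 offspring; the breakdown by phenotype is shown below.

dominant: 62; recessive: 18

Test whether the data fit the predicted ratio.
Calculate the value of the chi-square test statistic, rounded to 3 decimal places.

Ratio total = 4. Expected counts: 80×3/4 = 60, 80×1/4 = 20.
cat            O        E   (O−E)²/E
dominant      62       60     0.0667
recessive     18       20     0.2000
Sum = 0.267

0.267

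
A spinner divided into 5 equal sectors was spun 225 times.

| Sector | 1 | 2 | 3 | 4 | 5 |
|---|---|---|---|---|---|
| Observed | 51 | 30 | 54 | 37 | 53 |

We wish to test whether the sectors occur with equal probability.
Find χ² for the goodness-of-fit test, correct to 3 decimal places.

10.444

Under H₀ each category has probability 1/5, so each expected count is 225/5 = 45.
χ² = (51−45)²/45 + (30−45)²/45 + (54−45)²/45 + (37−45)²/45 + (53−45)²/45
   = 0.8000 + 5.0000 + 1.8000 + 1.4222 + 1.4222
Sum = 10.444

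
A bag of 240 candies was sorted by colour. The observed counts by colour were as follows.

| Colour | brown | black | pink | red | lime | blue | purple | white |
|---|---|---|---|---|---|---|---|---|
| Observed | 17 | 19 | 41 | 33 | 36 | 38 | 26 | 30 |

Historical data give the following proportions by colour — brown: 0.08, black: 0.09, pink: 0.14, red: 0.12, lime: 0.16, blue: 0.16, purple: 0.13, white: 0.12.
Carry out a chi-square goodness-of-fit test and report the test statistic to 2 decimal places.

Expected counts E_i = n·p_i: 240×0.08 = 19.2, 240×0.09 = 21.6, 240×0.14 = 33.6, 240×0.12 = 28.8, 240×0.16 = 38.4, 240×0.16 = 38.4, 240×0.13 = 31.2, 240×0.12 = 28.8.
cat         O        E   (O−E)²/E
brown      17     19.2      0.252
black      19     21.6      0.313
pink       41     33.6      1.630
red        33     28.8      0.613
lime       36     38.4      0.150
blue       38     38.4      0.004
purple     26     31.2      0.867
white      30     28.8      0.050
Sum = 3.88

3.88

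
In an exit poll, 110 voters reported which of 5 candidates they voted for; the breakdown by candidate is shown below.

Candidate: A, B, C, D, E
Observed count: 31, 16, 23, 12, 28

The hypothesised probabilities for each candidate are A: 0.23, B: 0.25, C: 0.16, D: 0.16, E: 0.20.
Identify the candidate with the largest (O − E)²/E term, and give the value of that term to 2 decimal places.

B, 4.81

Expected counts E_i = n·p_i: 110×0.23 = 25.3, 110×0.25 = 27.5, 110×0.16 = 17.6, 110×0.16 = 17.6, 110×0.20 = 22.
χ² = (31−25.3)²/25.3 + (16−27.5)²/27.5 + (23−17.6)²/17.6 + (12−17.6)²/17.6 + (28−22)²/22
   = 1.284 + 4.809 + 1.657 + 1.782 + 1.636
The largest term is for B: 4.81.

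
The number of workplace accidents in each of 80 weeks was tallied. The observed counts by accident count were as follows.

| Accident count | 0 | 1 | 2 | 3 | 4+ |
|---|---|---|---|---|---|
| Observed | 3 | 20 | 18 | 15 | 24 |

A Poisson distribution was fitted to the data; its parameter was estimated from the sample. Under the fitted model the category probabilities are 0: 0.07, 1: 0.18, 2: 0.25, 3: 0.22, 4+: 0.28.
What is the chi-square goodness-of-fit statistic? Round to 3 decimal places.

4.083

Expected counts E_i = n·p_i: 80×0.07 = 5.6, 80×0.18 = 14.4, 80×0.25 = 20, 80×0.22 = 17.6, 80×0.28 = 22.4.
0: (3 − 5.6)²/5.6 = 6.76/5.6 = 1.2071
1: (20 − 14.4)²/14.4 = 31.36/14.4 = 2.1778
2: (18 − 20)²/20 = 4/20 = 0.2000
3: (15 − 17.6)²/17.6 = 6.76/17.6 = 0.3841
4+: (24 − 22.4)²/22.4 = 2.56/22.4 = 0.1143
Sum = 4.083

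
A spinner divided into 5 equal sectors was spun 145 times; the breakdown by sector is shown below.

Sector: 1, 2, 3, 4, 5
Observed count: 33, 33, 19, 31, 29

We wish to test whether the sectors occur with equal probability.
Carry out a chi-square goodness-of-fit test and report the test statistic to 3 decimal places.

Expected count for each of the 5 categories: 145/5 = 29.
χ² = (33−29)²/29 + (33−29)²/29 + (19−29)²/29 + (31−29)²/29 + (29−29)²/29
   = 0.5517 + 0.5517 + 3.4483 + 0.1379 + 0.0000
Sum = 4.690

4.690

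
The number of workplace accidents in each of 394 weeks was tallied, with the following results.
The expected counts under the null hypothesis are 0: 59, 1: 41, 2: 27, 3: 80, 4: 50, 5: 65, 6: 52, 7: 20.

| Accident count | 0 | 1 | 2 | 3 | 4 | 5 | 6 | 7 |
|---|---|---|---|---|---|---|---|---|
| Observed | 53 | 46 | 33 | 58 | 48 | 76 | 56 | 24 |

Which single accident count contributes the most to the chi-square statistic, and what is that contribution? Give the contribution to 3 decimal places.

3, 6.050

χ² = (53−59)²/59 + (46−41)²/41 + (33−27)²/27 + (58−80)²/80 + (48−50)²/50 + (76−65)²/65 + (56−52)²/52 + (24−20)²/20
   = 0.6102 + 0.6098 + 1.3333 + 6.0500 + 0.0800 + 1.8615 + 0.3077 + 0.8000
The largest term is for 3: 6.050.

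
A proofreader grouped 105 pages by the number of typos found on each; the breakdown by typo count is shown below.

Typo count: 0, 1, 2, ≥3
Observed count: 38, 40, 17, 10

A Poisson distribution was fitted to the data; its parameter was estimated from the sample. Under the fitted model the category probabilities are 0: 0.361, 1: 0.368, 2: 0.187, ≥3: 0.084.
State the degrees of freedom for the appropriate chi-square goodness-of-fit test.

There are k = 4 categories and 1 parameter estimated from the data, so df = 4 − 1 − 1 = 2.

2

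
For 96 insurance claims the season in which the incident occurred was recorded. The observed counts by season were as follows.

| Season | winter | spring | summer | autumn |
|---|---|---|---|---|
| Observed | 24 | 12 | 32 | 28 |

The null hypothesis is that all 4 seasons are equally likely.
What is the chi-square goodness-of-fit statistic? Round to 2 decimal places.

9.33

Under H₀ each category has probability 1/4, so each expected count is 96/4 = 24.
χ² = (24−24)²/24 + (12−24)²/24 + (32−24)²/24 + (28−24)²/24
   = 0.000 + 6.000 + 2.667 + 0.667
Sum = 9.33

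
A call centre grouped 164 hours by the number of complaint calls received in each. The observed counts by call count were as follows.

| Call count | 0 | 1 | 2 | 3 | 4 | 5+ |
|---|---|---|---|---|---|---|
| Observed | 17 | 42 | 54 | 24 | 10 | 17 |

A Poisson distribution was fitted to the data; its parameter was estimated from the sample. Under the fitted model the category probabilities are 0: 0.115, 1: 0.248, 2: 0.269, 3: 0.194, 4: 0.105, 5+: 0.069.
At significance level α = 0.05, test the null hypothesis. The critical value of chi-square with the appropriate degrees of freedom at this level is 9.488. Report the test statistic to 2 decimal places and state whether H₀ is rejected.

Expected counts E_i = n·p_i: 164×0.115 = 18.86, 164×0.248 = 40.672, 164×0.269 = 44.116, 164×0.194 = 31.816, 164×0.105 = 17.22, 164×0.069 = 11.316.
0: (17 − 18.86)²/18.86 = 3.4596/18.86 = 0.183
1: (42 − 40.672)²/40.672 = 1.763584/40.672 = 0.043
2: (54 − 44.116)²/44.116 = 97.693456/44.116 = 2.214
3: (24 − 31.816)²/31.816 = 61.089856/31.816 = 1.920
4: (10 − 17.22)²/17.22 = 52.1284/17.22 = 3.027
5+: (17 − 11.316)²/11.316 = 32.307856/11.316 = 2.855
Sum = 10.24
df = 4. Since 10.24 > 9.488, we reject H₀.

10.24; reject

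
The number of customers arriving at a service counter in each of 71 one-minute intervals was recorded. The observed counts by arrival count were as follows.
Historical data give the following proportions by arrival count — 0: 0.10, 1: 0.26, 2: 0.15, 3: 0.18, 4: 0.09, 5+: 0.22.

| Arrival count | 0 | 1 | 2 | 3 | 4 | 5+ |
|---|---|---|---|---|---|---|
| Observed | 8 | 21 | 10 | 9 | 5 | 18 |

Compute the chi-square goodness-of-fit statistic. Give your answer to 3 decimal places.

Expected counts E_i = n·p_i: 71×0.10 = 7.1, 71×0.26 = 18.46, 71×0.15 = 10.65, 71×0.18 = 12.78, 71×0.09 = 6.39, 71×0.22 = 15.62.
cat         O        E   (O−E)²/E
0           8      7.1     0.1141
1          21    18.46     0.3495
2          10    10.65     0.0397
3           9    12.78     1.1180
4           5     6.39     0.3024
5+         18    15.62     0.3626
Sum = 2.286

2.286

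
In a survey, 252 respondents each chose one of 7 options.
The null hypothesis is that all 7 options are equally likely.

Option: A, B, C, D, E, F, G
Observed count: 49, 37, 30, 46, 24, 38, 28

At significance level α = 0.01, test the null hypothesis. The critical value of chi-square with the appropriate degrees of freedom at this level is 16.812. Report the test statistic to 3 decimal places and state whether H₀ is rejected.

Under H₀ each category has probability 1/7, so each expected count is 252/7 = 36.
χ² = (49−36)²/36 + (37−36)²/36 + (30−36)²/36 + (46−36)²/36 + (24−36)²/36 + (38−36)²/36 + (28−36)²/36
   = 4.6944 + 0.0278 + 1.0000 + 2.7778 + 4.0000 + 0.1111 + 1.7778
Sum = 14.389
df = 6. Since 14.389 < 16.812, we do not reject H₀.

14.389; do not reject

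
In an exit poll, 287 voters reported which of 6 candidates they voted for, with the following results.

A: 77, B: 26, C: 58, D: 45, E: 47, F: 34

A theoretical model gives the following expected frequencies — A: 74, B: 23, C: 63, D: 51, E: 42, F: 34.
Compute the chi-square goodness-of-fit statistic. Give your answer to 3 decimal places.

2.211

χ² = (77−74)²/74 + (26−23)²/23 + (58−63)²/63 + (45−51)²/51 + (47−42)²/42 + (34−34)²/34
   = 0.1216 + 0.3913 + 0.3968 + 0.7059 + 0.5952 + 0.0000
Sum = 2.211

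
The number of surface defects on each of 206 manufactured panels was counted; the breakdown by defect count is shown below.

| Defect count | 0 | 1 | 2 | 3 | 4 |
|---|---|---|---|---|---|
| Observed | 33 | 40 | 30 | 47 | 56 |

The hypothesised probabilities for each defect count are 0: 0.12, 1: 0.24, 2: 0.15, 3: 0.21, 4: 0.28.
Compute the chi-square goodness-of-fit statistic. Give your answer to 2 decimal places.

Expected counts E_i = n·p_i: 206×0.12 = 24.72, 206×0.24 = 49.44, 206×0.15 = 30.9, 206×0.21 = 43.26, 206×0.28 = 57.68.
0: (33 − 24.72)²/24.72 = 68.5584/24.72 = 2.773
1: (40 − 49.44)²/49.44 = 89.1136/49.44 = 1.802
2: (30 − 30.9)²/30.9 = 0.81/30.9 = 0.026
3: (47 − 43.26)²/43.26 = 13.9876/43.26 = 0.323
4: (56 − 57.68)²/57.68 = 2.8224/57.68 = 0.049
Sum = 4.97

4.97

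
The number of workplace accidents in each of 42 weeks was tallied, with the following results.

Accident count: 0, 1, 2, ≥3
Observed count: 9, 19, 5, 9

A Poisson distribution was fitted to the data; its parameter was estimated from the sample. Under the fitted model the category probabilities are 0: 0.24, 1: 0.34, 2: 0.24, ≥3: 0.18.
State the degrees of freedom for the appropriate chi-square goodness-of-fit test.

There are k = 4 categories and 1 parameter estimated from the data, so df = 4 − 1 − 1 = 2.

2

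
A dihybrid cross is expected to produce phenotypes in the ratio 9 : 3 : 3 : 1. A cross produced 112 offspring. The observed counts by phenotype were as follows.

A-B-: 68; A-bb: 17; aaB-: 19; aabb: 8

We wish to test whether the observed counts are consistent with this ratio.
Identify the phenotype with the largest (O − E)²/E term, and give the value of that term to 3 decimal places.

A-bb, 0.762

Ratio total = 16. Expected counts: 112×9/16 = 63, 112×3/16 = 21, 112×3/16 = 21, 112×1/16 = 7.
cat         O        E   (O−E)²/E
A-B-       68       63     0.3968
A-bb       17       21     0.7619
aaB-       19       21     0.1905
aabb        8        7     0.1429
The largest term is for A-bb: 0.762.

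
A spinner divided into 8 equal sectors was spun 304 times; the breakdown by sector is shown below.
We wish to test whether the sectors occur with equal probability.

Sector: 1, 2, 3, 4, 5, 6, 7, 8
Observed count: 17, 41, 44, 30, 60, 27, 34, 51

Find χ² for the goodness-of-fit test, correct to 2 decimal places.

Expected count for each of the 8 categories: 304/8 = 38.
1: (17 − 38)²/38 = 441/38 = 11.605
2: (41 − 38)²/38 = 9/38 = 0.237
3: (44 − 38)²/38 = 36/38 = 0.947
4: (30 − 38)²/38 = 64/38 = 1.684
5: (60 − 38)²/38 = 484/38 = 12.737
6: (27 − 38)²/38 = 121/38 = 3.184
7: (34 − 38)²/38 = 16/38 = 0.421
8: (51 − 38)²/38 = 169/38 = 4.447
Sum = 35.26

35.26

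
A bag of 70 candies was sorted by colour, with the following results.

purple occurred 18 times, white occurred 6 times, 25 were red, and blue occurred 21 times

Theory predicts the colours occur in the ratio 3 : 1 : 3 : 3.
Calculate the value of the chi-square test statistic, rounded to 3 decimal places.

1.333

Ratio total = 10. Expected counts: 70×3/10 = 21, 70×1/10 = 7, 70×3/10 = 21, 70×3/10 = 21.
purple: (18 − 21)²/21 = 9/21 = 0.4286
white: (6 − 7)²/7 = 1/7 = 0.1429
red: (25 − 21)²/21 = 16/21 = 0.7619
blue: (21 − 21)²/21 = 0/21 = 0.0000
Sum = 1.333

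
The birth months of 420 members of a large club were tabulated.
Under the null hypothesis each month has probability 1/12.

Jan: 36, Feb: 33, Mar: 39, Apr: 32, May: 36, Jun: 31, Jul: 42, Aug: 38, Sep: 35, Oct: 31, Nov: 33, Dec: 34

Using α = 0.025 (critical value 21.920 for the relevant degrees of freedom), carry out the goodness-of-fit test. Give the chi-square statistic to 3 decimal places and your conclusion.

3.600; do not reject

Under H₀ each category has probability 1/12, so each expected count is 420/12 = 35.
χ² = (36−35)²/35 + (33−35)²/35 + (39−35)²/35 + (32−35)²/35 + (36−35)²/35 + (31−35)²/35 + (42−35)²/35 + (38−35)²/35 + (35−35)²/35 + (31−35)²/35 + (33−35)²/35 + (34−35)²/35
   = 0.0286 + 0.1143 + 0.4571 + 0.2571 + 0.0286 + 0.4571 + 1.4000 + 0.2571 + 0.0000 + 0.4571 + 0.1143 + 0.0286
Sum = 3.600
df = 11. Since 3.600 < 21.920, we do not reject H₀.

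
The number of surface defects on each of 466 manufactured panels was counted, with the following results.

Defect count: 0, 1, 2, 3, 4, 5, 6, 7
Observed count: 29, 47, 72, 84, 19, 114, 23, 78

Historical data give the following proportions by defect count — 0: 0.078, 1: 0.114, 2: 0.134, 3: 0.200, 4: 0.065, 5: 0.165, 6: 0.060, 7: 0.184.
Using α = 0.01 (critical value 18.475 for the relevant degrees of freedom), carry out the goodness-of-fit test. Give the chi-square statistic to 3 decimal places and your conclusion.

Expected counts E_i = n·p_i: 466×0.078 = 36.348, 466×0.114 = 53.124, 466×0.134 = 62.444, 466×0.200 = 93.2, 466×0.065 = 30.29, 466×0.165 = 76.89, 466×0.060 = 27.96, 466×0.184 = 85.744.
χ² = (29−36.348)²/36.348 + (47−53.124)²/53.124 + (72−62.444)²/62.444 + (84−93.2)²/93.2 + (19−30.29)²/30.29 + (114−76.89)²/76.89 + (23−27.96)²/27.96 + (78−85.744)²/85.744
   = 1.4854 + 0.7060 + 1.4624 + 0.9082 + 4.2081 + 17.9107 + 0.8799 + 0.6994
Sum = 28.260
df = 7. Since 28.260 > 18.475, we reject H₀.

28.260; reject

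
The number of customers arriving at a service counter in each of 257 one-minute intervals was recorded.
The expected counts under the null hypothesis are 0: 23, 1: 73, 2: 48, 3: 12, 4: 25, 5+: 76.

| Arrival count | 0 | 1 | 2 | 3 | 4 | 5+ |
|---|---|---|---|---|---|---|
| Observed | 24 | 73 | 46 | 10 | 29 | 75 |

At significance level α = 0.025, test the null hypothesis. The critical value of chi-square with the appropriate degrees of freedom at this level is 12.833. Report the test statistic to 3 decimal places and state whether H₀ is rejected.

χ² = (24−23)²/23 + (73−73)²/73 + (46−48)²/48 + (10−12)²/12 + (29−25)²/25 + (75−76)²/76
   = 0.0435 + 0.0000 + 0.0833 + 0.3333 + 0.6400 + 0.0132
Sum = 1.113
df = 5. Since 1.113 < 12.833, we do not reject H₀.

1.113; do not reject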